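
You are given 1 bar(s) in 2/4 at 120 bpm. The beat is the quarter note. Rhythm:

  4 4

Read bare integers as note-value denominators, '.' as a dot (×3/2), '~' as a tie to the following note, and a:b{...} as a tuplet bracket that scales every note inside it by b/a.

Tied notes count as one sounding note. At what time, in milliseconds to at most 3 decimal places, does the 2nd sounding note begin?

1. 0.0ms @ 0 + 500.0ms (1)
2. 500.0ms @ 1 + 500.0ms (1)

note 2 onset = 1b = 500.0ms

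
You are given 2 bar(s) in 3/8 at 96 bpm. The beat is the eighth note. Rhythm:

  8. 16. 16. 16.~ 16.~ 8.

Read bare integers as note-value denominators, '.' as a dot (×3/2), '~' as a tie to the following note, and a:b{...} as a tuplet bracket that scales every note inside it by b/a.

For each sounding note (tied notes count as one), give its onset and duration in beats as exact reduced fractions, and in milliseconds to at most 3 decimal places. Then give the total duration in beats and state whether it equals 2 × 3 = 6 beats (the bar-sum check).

1) 0.0ms=0b +937.5ms=3/2b
2) 937.5ms=3/2b +468.75ms=3/4b
3) 1406.25ms=9/4b +468.75ms=3/4b
4) 1875.0ms=3b +1875.0ms=3b
Σ=6b of 6 (96bpm 3/8) — PASS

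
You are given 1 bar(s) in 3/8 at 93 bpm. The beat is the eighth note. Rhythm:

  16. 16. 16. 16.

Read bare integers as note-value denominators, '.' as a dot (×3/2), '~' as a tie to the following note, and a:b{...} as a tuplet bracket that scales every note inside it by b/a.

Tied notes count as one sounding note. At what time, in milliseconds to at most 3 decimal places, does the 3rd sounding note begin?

1. 0.0ms @ 0 + 483.871ms (3/4)
2. 483.871ms @ 3/4 + 483.871ms (3/4)
3. 967.742ms @ 3/2 + 483.871ms (3/4)
4. 1451.613ms @ 9/4 + 483.871ms (3/4)

note 3 onset = 3/2b = 967.742ms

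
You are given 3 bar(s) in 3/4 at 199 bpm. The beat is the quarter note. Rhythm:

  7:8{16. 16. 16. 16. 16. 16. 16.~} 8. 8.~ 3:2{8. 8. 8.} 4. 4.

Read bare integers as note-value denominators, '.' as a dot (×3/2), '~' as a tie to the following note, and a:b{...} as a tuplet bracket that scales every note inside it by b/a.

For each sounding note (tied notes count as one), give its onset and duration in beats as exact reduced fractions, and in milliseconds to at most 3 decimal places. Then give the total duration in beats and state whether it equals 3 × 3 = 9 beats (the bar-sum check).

1) 0.0ms=0b +129.218ms=3/7b
2) 129.218ms=3/7b +129.218ms=3/7b
3) 258.435ms=6/7b +129.218ms=3/7b
4) 387.653ms=9/7b +129.218ms=3/7b
5) 516.87ms=12/7b +129.218ms=3/7b
6) 646.088ms=15/7b +129.218ms=3/7b
7) 775.305ms=18/7b +355.348ms=33/28b
8) 1130.653ms=15/4b +376.884ms=5/4b
9) 1507.538ms=5b +150.754ms=1/2b
10) 1658.291ms=11/2b +150.754ms=1/2b
11) 1809.045ms=6b +452.261ms=3/2b
12) 2261.307ms=15/2b +452.261ms=3/2b
Σ=9b of 9 (199bpm 3/4) — PASS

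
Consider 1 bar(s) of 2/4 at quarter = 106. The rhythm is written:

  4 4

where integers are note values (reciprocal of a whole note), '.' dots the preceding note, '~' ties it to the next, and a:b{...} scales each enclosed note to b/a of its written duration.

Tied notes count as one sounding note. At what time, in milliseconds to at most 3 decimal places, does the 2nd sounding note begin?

1. 0.0ms @ 0 + 566.038ms (1)
2. 566.038ms @ 1 + 566.038ms (1)

note 2 onset = 1b = 566.038ms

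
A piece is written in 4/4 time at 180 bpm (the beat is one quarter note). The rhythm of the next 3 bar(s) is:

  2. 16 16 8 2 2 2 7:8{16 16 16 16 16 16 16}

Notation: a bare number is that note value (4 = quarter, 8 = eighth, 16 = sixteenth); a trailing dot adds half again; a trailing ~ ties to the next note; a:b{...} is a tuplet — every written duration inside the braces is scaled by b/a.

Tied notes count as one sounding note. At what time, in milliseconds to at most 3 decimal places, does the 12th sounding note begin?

1. 0.0ms @ 0 + 1000.0ms (3)
2. 1000.0ms @ 3 + 83.333ms (1/4)
3. 1083.333ms @ 13/4 + 83.333ms (1/4)
4. 1166.667ms @ 7/2 + 166.667ms (1/2)
5. 1333.333ms @ 4 + 666.667ms (2)
6. 2000.0ms @ 6 + 666.667ms (2)
7. 2666.667ms @ 8 + 666.667ms (2)
8. 3333.333ms @ 10 + 95.238ms (2/7)
9. 3428.571ms @ 72/7 + 95.238ms (2/7)
10. 3523.81ms @ 74/7 + 95.238ms (2/7)
11. 3619.048ms @ 76/7 + 95.238ms (2/7)
12. 3714.286ms @ 78/7 + 95.238ms (2/7)
13. 3809.524ms @ 80/7 + 95.238ms (2/7)
14. 3904.762ms @ 82/7 + 95.238ms (2/7)

note 12 onset = 78/7b = 3714.286ms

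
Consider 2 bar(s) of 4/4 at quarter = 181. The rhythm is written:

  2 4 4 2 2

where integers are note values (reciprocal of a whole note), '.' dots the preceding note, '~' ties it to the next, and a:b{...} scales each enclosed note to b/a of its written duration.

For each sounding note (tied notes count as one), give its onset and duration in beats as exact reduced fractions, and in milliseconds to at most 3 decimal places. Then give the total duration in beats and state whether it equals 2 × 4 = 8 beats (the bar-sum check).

1) 0.0ms=0b +662.983ms=2b
2) 662.983ms=2b +331.492ms=1b
3) 994.475ms=3b +331.492ms=1b
4) 1325.967ms=4b +662.983ms=2b
5) 1988.95ms=6b +662.983ms=2b
Σ=8b of 8 (181bpm 4/4) — PASS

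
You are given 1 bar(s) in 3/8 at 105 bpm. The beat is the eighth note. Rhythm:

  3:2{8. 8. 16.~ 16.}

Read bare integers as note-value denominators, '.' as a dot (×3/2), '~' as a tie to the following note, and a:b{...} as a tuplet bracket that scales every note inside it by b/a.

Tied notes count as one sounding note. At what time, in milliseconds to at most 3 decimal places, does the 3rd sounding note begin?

note 3 onset = 2b = 1142.857ms

1. 0.0ms @ 0 + 571.429ms (1)
2. 571.429ms @ 1 + 571.429ms (1)
3. 1142.857ms @ 2 + 571.429ms (1)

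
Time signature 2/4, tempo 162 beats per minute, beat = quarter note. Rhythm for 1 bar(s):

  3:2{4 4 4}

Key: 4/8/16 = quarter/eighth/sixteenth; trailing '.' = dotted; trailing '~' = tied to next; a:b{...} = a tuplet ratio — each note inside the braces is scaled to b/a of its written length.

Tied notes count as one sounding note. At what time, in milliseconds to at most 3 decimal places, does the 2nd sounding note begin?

1. 0.0ms @ 0 + 246.914ms (2/3)
2. 246.914ms @ 2/3 + 246.914ms (2/3)
3. 493.827ms @ 4/3 + 246.914ms (2/3)

note 2 onset = 2/3b = 246.914ms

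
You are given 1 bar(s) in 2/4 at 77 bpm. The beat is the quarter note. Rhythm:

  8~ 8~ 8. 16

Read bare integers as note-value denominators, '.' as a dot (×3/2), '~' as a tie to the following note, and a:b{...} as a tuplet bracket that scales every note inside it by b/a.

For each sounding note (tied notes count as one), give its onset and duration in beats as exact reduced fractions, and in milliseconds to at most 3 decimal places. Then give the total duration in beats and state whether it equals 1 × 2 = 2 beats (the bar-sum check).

1) 0.0ms=0b +1363.636ms=7/4b
2) 1363.636ms=7/4b +194.805ms=1/4b
Σ=2b of 2 (77bpm 2/4) — PASS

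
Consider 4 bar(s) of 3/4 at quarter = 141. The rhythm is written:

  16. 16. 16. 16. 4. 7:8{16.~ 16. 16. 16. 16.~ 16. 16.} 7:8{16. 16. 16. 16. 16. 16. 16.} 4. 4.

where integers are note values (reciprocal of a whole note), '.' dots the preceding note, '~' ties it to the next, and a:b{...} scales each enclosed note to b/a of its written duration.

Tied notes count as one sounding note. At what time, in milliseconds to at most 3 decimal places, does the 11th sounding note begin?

note 11 onset = 6b = 2553.191ms

1. 0.0ms @ 0 + 159.574ms (3/8)
2. 159.574ms @ 3/8 + 159.574ms (3/8)
3. 319.149ms @ 3/4 + 159.574ms (3/8)
4. 478.723ms @ 9/8 + 159.574ms (3/8)
5. 638.298ms @ 3/2 + 638.298ms (3/2)
6. 1276.596ms @ 3 + 364.742ms (6/7)
7. 1641.337ms @ 27/7 + 182.371ms (3/7)
8. 1823.708ms @ 30/7 + 182.371ms (3/7)
9. 2006.079ms @ 33/7 + 364.742ms (6/7)
10. 2370.821ms @ 39/7 + 182.371ms (3/7)
11. 2553.191ms @ 6 + 182.371ms (3/7)
12. 2735.562ms @ 45/7 + 182.371ms (3/7)
13. 2917.933ms @ 48/7 + 182.371ms (3/7)
14. 3100.304ms @ 51/7 + 182.371ms (3/7)
15. 3282.675ms @ 54/7 + 182.371ms (3/7)
16. 3465.046ms @ 57/7 + 182.371ms (3/7)
17. 3647.416ms @ 60/7 + 182.371ms (3/7)
18. 3829.787ms @ 9 + 638.298ms (3/2)
19. 4468.085ms @ 21/2 + 638.298ms (3/2)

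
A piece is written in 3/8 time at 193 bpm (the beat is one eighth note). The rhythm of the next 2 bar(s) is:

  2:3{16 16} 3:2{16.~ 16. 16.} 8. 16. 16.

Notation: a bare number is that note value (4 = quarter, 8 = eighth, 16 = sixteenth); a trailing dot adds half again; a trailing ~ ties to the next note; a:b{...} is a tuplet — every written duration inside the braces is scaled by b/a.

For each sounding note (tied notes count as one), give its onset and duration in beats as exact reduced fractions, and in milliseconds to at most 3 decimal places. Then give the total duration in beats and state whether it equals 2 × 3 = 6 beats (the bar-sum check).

1) 0.0ms=0b +233.161ms=3/4b
2) 233.161ms=3/4b +233.161ms=3/4b
3) 466.321ms=3/2b +310.881ms=1b
4) 777.202ms=5/2b +155.44ms=1/2b
5) 932.642ms=3b +466.321ms=3/2b
6) 1398.964ms=9/2b +233.161ms=3/4b
7) 1632.124ms=21/4b +233.161ms=3/4b
Σ=6b of 6 (193bpm 3/8) — PASS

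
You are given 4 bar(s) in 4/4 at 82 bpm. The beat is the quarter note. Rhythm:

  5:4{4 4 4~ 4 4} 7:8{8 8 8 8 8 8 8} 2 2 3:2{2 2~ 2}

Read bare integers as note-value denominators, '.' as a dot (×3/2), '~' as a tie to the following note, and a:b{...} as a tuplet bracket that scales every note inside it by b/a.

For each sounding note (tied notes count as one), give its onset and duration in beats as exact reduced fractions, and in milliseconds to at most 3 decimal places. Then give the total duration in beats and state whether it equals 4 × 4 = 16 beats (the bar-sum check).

1) 0.0ms=0b +585.366ms=4/5b
2) 585.366ms=4/5b +585.366ms=4/5b
3) 1170.732ms=8/5b +1170.732ms=8/5b
4) 2341.463ms=16/5b +585.366ms=4/5b
5) 2926.829ms=4b +418.118ms=4/7b
6) 3344.948ms=32/7b +418.118ms=4/7b
7) 3763.066ms=36/7b +418.118ms=4/7b
8) 4181.185ms=40/7b +418.118ms=4/7b
9) 4599.303ms=44/7b +418.118ms=4/7b
10) 5017.422ms=48/7b +418.118ms=4/7b
11) 5435.54ms=52/7b +418.118ms=4/7b
12) 5853.659ms=8b +1463.415ms=2b
13) 7317.073ms=10b +1463.415ms=2b
14) 8780.488ms=12b +975.61ms=4/3b
15) 9756.098ms=40/3b +1951.22ms=8/3b
Σ=16b of 16 (82bpm 4/4) — PASS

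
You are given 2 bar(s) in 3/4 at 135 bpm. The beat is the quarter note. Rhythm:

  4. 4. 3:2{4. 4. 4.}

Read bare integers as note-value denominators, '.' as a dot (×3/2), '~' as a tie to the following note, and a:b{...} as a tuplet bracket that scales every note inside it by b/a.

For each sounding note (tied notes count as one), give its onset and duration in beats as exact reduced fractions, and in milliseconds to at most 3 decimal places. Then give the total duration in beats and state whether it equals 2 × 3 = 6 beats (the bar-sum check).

1) 0.0ms=0b +666.667ms=3/2b
2) 666.667ms=3/2b +666.667ms=3/2b
3) 1333.333ms=3b +444.444ms=1b
4) 1777.778ms=4b +444.444ms=1b
5) 2222.222ms=5b +444.444ms=1b
Σ=6b of 6 (135bpm 3/4) — PASS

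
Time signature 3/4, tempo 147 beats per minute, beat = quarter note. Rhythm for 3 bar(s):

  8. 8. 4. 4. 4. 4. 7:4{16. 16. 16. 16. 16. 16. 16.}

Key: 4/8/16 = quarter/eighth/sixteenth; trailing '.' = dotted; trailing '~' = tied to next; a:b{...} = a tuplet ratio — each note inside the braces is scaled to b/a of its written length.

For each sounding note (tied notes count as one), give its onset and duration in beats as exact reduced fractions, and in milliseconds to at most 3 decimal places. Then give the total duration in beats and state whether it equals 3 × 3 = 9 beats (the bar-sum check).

1) 0.0ms=0b +306.122ms=3/4b
2) 306.122ms=3/4b +306.122ms=3/4b
3) 612.245ms=3/2b +612.245ms=3/2b
4) 1224.49ms=3b +612.245ms=3/2b
5) 1836.735ms=9/2b +612.245ms=3/2b
6) 2448.98ms=6b +612.245ms=3/2b
7) 3061.224ms=15/2b +87.464ms=3/14b
8) 3148.688ms=54/7b +87.464ms=3/14b
9) 3236.152ms=111/14b +87.464ms=3/14b
10) 3323.615ms=57/7b +87.464ms=3/14b
11) 3411.079ms=117/14b +87.464ms=3/14b
12) 3498.542ms=60/7b +87.464ms=3/14b
13) 3586.006ms=123/14b +87.464ms=3/14b
Σ=9b of 9 (147bpm 3/4) — PASS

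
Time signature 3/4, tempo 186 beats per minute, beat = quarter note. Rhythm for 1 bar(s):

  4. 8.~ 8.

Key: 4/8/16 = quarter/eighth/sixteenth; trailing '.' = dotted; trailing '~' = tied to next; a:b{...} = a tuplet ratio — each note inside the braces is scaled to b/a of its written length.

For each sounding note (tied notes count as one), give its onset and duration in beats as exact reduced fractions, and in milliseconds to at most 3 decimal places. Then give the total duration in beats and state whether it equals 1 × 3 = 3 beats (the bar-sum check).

1) 0.0ms=0b +483.871ms=3/2b
2) 483.871ms=3/2b +483.871ms=3/2b
Σ=3b of 3 (186bpm 3/4) — PASS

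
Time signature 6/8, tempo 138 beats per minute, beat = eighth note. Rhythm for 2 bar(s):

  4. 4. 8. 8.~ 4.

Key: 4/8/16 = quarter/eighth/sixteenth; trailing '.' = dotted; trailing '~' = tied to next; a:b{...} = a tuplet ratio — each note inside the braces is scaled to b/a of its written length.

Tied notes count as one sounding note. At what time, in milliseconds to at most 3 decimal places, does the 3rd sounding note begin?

note 3 onset = 6b = 2608.696ms

1. 0.0ms @ 0 + 1304.348ms (3)
2. 1304.348ms @ 3 + 1304.348ms (3)
3. 2608.696ms @ 6 + 652.174ms (3/2)
4. 3260.87ms @ 15/2 + 1956.522ms (9/2)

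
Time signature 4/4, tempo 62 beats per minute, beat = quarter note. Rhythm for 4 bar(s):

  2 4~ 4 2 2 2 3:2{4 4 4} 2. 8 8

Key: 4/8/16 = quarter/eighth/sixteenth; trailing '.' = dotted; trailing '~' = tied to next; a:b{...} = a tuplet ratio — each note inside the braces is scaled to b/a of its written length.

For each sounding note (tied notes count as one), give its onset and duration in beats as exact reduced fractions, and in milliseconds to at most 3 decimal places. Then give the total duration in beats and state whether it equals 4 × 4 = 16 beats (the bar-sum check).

1) 0.0ms=0b +1935.484ms=2b
2) 1935.484ms=2b +1935.484ms=2b
3) 3870.968ms=4b +1935.484ms=2b
4) 5806.452ms=6b +1935.484ms=2b
5) 7741.935ms=8b +1935.484ms=2b
6) 9677.419ms=10b +645.161ms=2/3b
7) 10322.581ms=32/3b +645.161ms=2/3b
8) 10967.742ms=34/3b +645.161ms=2/3b
9) 11612.903ms=12b +2903.226ms=3b
10) 14516.129ms=15b +483.871ms=1/2b
11) 15000.0ms=31/2b +483.871ms=1/2b
Σ=16b of 16 (62bpm 4/4) — PASS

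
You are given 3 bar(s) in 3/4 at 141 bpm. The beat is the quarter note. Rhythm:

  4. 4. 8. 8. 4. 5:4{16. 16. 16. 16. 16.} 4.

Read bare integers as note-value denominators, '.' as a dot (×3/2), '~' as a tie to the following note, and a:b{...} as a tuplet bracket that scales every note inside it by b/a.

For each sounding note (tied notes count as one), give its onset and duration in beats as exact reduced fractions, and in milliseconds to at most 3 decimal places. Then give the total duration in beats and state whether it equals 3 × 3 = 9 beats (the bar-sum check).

1) 0.0ms=0b +638.298ms=3/2b
2) 638.298ms=3/2b +638.298ms=3/2b
3) 1276.596ms=3b +319.149ms=3/4b
4) 1595.745ms=15/4b +319.149ms=3/4b
5) 1914.894ms=9/2b +638.298ms=3/2b
6) 2553.191ms=6b +127.66ms=3/10b
7) 2680.851ms=63/10b +127.66ms=3/10b
8) 2808.511ms=33/5b +127.66ms=3/10b
9) 2936.17ms=69/10b +127.66ms=3/10b
10) 3063.83ms=36/5b +127.66ms=3/10b
11) 3191.489ms=15/2b +638.298ms=3/2b
Σ=9b of 9 (141bpm 3/4) — PASS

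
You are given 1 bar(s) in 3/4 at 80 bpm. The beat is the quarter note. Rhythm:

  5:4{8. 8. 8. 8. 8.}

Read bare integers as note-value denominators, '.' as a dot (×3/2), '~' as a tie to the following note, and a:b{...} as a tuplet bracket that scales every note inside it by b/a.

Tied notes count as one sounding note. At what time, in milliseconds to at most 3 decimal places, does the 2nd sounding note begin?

1. 0.0ms @ 0 + 450.0ms (3/5)
2. 450.0ms @ 3/5 + 450.0ms (3/5)
3. 900.0ms @ 6/5 + 450.0ms (3/5)
4. 1350.0ms @ 9/5 + 450.0ms (3/5)
5. 1800.0ms @ 12/5 + 450.0ms (3/5)

note 2 onset = 3/5b = 450.0ms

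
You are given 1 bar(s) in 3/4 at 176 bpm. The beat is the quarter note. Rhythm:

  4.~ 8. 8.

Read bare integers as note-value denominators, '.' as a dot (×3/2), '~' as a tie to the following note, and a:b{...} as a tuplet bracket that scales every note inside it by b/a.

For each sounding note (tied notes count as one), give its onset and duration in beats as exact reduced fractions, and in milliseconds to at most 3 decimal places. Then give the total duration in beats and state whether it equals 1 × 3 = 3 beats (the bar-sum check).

1) 0.0ms=0b +767.045ms=9/4b
2) 767.045ms=9/4b +255.682ms=3/4b
Σ=3b of 3 (176bpm 3/4) — PASS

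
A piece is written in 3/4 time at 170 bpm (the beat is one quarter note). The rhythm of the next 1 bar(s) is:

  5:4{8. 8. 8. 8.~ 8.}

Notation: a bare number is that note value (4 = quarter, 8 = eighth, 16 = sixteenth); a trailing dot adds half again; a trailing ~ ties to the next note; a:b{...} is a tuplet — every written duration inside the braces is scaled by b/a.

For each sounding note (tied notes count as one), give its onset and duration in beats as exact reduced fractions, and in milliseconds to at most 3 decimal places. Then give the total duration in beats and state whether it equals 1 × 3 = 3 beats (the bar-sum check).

1) 0.0ms=0b +211.765ms=3/5b
2) 211.765ms=3/5b +211.765ms=3/5b
3) 423.529ms=6/5b +211.765ms=3/5b
4) 635.294ms=9/5b +423.529ms=6/5b
Σ=3b of 3 (170bpm 3/4) — PASS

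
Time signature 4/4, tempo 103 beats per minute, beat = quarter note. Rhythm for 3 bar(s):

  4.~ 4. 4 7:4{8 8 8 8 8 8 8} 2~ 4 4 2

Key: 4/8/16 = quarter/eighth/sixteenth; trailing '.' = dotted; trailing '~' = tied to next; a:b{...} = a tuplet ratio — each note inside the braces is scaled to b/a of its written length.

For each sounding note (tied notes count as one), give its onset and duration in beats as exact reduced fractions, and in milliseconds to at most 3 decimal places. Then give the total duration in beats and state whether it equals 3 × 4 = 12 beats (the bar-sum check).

1) 0.0ms=0b +1747.573ms=3b
2) 1747.573ms=3b +582.524ms=1b
3) 2330.097ms=4b +166.436ms=2/7b
4) 2496.533ms=30/7b +166.436ms=2/7b
5) 2662.968ms=32/7b +166.436ms=2/7b
6) 2829.404ms=34/7b +166.436ms=2/7b
7) 2995.839ms=36/7b +166.436ms=2/7b
8) 3162.275ms=38/7b +166.436ms=2/7b
9) 3328.71ms=40/7b +166.436ms=2/7b
10) 3495.146ms=6b +1747.573ms=3b
11) 5242.718ms=9b +582.524ms=1b
12) 5825.243ms=10b +1165.049ms=2b
Σ=12b of 12 (103bpm 4/4) — PASS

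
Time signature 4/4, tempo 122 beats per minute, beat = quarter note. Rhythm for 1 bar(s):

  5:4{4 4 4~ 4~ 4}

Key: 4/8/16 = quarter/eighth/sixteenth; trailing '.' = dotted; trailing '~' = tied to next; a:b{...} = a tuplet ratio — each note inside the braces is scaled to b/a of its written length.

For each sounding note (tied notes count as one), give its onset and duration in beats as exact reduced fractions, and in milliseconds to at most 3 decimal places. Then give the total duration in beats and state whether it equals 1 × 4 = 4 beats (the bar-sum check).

1) 0.0ms=0b +393.443ms=4/5b
2) 393.443ms=4/5b +393.443ms=4/5b
3) 786.885ms=8/5b +1180.328ms=12/5b
Σ=4b of 4 (122bpm 4/4) — PASS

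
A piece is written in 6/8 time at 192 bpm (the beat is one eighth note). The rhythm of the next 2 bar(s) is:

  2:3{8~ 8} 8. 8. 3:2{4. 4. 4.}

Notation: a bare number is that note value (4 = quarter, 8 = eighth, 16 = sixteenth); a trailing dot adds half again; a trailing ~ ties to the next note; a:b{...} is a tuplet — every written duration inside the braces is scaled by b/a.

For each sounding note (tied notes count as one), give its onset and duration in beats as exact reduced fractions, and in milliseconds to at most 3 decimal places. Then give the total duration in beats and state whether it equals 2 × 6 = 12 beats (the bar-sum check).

1) 0.0ms=0b +937.5ms=3b
2) 937.5ms=3b +468.75ms=3/2b
3) 1406.25ms=9/2b +468.75ms=3/2b
4) 1875.0ms=6b +625.0ms=2b
5) 2500.0ms=8b +625.0ms=2b
6) 3125.0ms=10b +625.0ms=2b
Σ=12b of 12 (192bpm 6/8) — PASS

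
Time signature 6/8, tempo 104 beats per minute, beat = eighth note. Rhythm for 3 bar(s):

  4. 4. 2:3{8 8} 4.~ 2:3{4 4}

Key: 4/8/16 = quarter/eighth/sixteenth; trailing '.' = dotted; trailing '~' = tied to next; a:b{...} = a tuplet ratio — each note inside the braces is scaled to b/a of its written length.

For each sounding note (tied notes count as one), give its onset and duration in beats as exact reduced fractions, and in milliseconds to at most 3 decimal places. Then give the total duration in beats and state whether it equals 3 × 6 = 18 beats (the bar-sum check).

1) 0.0ms=0b +1730.769ms=3b
2) 1730.769ms=3b +1730.769ms=3b
3) 3461.538ms=6b +865.385ms=3/2b
4) 4326.923ms=15/2b +865.385ms=3/2b
5) 5192.308ms=9b +3461.538ms=6b
6) 8653.846ms=15b +1730.769ms=3b
Σ=18b of 18 (104bpm 6/8) — PASS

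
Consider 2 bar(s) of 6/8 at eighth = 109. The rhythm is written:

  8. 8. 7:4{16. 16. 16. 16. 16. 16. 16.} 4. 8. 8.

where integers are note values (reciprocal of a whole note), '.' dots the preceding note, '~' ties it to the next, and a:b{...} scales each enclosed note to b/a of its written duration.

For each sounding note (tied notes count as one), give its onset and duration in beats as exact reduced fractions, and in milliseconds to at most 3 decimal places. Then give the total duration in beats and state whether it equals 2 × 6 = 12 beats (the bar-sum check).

1) 0.0ms=0b +825.688ms=3/2b
2) 825.688ms=3/2b +825.688ms=3/2b
3) 1651.376ms=3b +235.911ms=3/7b
4) 1887.287ms=24/7b +235.911ms=3/7b
5) 2123.198ms=27/7b +235.911ms=3/7b
6) 2359.109ms=30/7b +235.911ms=3/7b
7) 2595.02ms=33/7b +235.911ms=3/7b
8) 2830.931ms=36/7b +235.911ms=3/7b
9) 3066.841ms=39/7b +235.911ms=3/7b
10) 3302.752ms=6b +1651.376ms=3b
11) 4954.128ms=9b +825.688ms=3/2b
12) 5779.817ms=21/2b +825.688ms=3/2b
Σ=12b of 12 (109bpm 6/8) — PASS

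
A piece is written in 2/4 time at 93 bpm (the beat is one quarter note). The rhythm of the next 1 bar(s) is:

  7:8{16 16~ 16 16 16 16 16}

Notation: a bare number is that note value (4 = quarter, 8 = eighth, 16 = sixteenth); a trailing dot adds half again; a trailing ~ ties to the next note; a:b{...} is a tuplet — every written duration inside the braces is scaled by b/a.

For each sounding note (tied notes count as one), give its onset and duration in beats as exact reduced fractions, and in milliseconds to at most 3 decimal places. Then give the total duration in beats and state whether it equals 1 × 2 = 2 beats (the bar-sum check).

1) 0.0ms=0b +184.332ms=2/7b
2) 184.332ms=2/7b +368.664ms=4/7b
3) 552.995ms=6/7b +184.332ms=2/7b
4) 737.327ms=8/7b +184.332ms=2/7b
5) 921.659ms=10/7b +184.332ms=2/7b
6) 1105.991ms=12/7b +184.332ms=2/7b
Σ=2b of 2 (93bpm 2/4) — PASS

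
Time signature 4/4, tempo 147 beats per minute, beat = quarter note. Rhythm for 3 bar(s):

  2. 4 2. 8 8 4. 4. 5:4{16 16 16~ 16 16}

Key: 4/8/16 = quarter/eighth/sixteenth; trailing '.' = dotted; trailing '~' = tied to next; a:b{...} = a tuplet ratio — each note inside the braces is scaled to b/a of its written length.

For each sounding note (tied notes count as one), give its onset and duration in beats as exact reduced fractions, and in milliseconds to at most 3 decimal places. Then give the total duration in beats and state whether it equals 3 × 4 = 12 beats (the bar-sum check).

1) 0.0ms=0b +1224.49ms=3b
2) 1224.49ms=3b +408.163ms=1b
3) 1632.653ms=4b +1224.49ms=3b
4) 2857.143ms=7b +204.082ms=1/2b
5) 3061.224ms=15/2b +204.082ms=1/2b
6) 3265.306ms=8b +612.245ms=3/2b
7) 3877.551ms=19/2b +612.245ms=3/2b
8) 4489.796ms=11b +81.633ms=1/5b
9) 4571.429ms=56/5b +81.633ms=1/5b
10) 4653.061ms=57/5b +163.265ms=2/5b
11) 4816.327ms=59/5b +81.633ms=1/5b
Σ=12b of 12 (147bpm 4/4) — PASS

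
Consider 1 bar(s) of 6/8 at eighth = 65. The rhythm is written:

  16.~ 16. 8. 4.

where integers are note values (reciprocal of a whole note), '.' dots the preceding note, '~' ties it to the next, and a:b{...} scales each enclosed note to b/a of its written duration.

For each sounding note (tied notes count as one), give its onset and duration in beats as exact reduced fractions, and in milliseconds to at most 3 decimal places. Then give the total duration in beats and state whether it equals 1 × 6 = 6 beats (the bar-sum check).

1) 0.0ms=0b +1384.615ms=3/2b
2) 1384.615ms=3/2b +1384.615ms=3/2b
3) 2769.231ms=3b +2769.231ms=3b
Σ=6b of 6 (65bpm 6/8) — PASS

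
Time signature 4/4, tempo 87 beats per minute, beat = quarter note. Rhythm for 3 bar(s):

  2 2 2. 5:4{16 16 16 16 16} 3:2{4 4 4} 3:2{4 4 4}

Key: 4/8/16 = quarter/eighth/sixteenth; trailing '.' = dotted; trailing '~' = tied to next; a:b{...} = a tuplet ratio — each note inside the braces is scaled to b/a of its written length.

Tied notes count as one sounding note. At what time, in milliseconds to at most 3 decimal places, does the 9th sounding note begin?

note 9 onset = 8b = 5517.241ms

1. 0.0ms @ 0 + 1379.31ms (2)
2. 1379.31ms @ 2 + 1379.31ms (2)
3. 2758.621ms @ 4 + 2068.966ms (3)
4. 4827.586ms @ 7 + 137.931ms (1/5)
5. 4965.517ms @ 36/5 + 137.931ms (1/5)
6. 5103.448ms @ 37/5 + 137.931ms (1/5)
7. 5241.379ms @ 38/5 + 137.931ms (1/5)
8. 5379.31ms @ 39/5 + 137.931ms (1/5)
9. 5517.241ms @ 8 + 459.77ms (2/3)
10. 5977.011ms @ 26/3 + 459.77ms (2/3)
11. 6436.782ms @ 28/3 + 459.77ms (2/3)
12. 6896.552ms @ 10 + 459.77ms (2/3)
13. 7356.322ms @ 32/3 + 459.77ms (2/3)
14. 7816.092ms @ 34/3 + 459.77ms (2/3)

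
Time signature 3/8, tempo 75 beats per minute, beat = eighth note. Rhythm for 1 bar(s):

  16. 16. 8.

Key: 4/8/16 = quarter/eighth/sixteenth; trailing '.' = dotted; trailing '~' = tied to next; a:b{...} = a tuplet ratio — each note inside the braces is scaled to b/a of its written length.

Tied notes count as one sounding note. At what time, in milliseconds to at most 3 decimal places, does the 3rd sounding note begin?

note 3 onset = 3/2b = 1200.0ms

1. 0.0ms @ 0 + 600.0ms (3/4)
2. 600.0ms @ 3/4 + 600.0ms (3/4)
3. 1200.0ms @ 3/2 + 1200.0ms (3/2)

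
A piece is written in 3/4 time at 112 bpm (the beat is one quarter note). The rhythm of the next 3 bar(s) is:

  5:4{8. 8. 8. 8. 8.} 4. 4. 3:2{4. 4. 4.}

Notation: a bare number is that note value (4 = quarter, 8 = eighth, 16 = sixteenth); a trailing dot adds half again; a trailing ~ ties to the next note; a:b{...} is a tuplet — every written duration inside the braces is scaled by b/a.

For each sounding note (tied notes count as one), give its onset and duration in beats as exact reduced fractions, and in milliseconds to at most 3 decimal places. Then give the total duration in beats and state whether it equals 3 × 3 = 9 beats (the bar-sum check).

1) 0.0ms=0b +321.429ms=3/5b
2) 321.429ms=3/5b +321.429ms=3/5b
3) 642.857ms=6/5b +321.429ms=3/5b
4) 964.286ms=9/5b +321.429ms=3/5b
5) 1285.714ms=12/5b +321.429ms=3/5b
6) 1607.143ms=3b +803.571ms=3/2b
7) 2410.714ms=9/2b +803.571ms=3/2b
8) 3214.286ms=6b +535.714ms=1b
9) 3750.0ms=7b +535.714ms=1b
10) 4285.714ms=8b +535.714ms=1b
Σ=9b of 9 (112bpm 3/4) — PASS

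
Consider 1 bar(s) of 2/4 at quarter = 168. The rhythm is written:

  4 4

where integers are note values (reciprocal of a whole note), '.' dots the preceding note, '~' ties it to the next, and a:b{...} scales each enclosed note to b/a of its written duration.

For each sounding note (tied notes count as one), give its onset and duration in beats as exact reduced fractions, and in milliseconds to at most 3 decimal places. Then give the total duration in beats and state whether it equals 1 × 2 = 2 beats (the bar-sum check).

1) 0.0ms=0b +357.143ms=1b
2) 357.143ms=1b +357.143ms=1b
Σ=2b of 2 (168bpm 2/4) — PASS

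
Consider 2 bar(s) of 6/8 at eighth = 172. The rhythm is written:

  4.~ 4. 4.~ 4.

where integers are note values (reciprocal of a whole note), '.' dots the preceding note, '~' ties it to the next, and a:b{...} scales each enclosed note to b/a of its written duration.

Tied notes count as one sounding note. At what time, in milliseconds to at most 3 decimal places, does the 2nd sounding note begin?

note 2 onset = 6b = 2093.023ms

1. 0.0ms @ 0 + 2093.023ms (6)
2. 2093.023ms @ 6 + 2093.023ms (6)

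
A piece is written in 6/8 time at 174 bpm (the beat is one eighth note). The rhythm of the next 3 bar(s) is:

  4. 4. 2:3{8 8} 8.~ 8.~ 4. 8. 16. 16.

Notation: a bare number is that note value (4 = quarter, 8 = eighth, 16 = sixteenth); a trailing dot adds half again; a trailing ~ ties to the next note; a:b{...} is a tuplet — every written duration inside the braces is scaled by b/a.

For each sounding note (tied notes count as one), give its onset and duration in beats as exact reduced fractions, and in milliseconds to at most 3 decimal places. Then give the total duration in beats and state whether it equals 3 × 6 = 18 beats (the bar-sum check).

1) 0.0ms=0b +1034.483ms=3b
2) 1034.483ms=3b +1034.483ms=3b
3) 2068.966ms=6b +517.241ms=3/2b
4) 2586.207ms=15/2b +517.241ms=3/2b
5) 3103.448ms=9b +2068.966ms=6b
6) 5172.414ms=15b +517.241ms=3/2b
7) 5689.655ms=33/2b +258.621ms=3/4b
8) 5948.276ms=69/4b +258.621ms=3/4b
Σ=18b of 18 (174bpm 6/8) — PASS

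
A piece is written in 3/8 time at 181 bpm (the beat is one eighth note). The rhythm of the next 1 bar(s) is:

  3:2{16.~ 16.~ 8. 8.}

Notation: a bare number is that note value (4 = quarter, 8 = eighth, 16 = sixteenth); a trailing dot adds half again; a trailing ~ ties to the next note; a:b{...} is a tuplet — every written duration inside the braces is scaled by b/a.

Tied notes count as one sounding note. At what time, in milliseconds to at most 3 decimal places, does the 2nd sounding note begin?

1. 0.0ms @ 0 + 662.983ms (2)
2. 662.983ms @ 2 + 331.492ms (1)

note 2 onset = 2b = 662.983ms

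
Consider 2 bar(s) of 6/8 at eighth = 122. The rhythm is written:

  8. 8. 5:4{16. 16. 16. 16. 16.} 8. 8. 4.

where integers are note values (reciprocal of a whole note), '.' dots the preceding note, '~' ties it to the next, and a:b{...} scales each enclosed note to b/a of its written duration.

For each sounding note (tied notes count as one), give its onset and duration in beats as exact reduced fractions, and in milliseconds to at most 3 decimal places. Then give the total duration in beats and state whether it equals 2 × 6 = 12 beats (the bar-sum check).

1) 0.0ms=0b +737.705ms=3/2b
2) 737.705ms=3/2b +737.705ms=3/2b
3) 1475.41ms=3b +295.082ms=3/5b
4) 1770.492ms=18/5b +295.082ms=3/5b
5) 2065.574ms=21/5b +295.082ms=3/5b
6) 2360.656ms=24/5b +295.082ms=3/5b
7) 2655.738ms=27/5b +295.082ms=3/5b
8) 2950.82ms=6b +737.705ms=3/2b
9) 3688.525ms=15/2b +737.705ms=3/2b
10) 4426.23ms=9b +1475.41ms=3b
Σ=12b of 12 (122bpm 6/8) — PASS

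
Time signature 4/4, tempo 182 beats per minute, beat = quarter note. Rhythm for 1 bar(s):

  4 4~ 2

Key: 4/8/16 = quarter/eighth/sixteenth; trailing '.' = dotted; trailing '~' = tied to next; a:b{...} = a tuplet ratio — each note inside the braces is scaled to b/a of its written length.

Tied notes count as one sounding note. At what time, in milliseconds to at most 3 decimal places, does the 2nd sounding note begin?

note 2 onset = 1b = 329.67ms

1. 0.0ms @ 0 + 329.67ms (1)
2. 329.67ms @ 1 + 989.011ms (3)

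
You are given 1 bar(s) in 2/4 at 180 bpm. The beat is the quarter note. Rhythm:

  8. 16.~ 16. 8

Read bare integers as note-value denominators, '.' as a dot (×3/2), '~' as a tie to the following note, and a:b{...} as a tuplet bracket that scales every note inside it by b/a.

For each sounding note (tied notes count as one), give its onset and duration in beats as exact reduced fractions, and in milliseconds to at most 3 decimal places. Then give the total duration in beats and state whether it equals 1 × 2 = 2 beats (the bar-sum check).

1) 0.0ms=0b +250.0ms=3/4b
2) 250.0ms=3/4b +250.0ms=3/4b
3) 500.0ms=3/2b +166.667ms=1/2b
Σ=2b of 2 (180bpm 2/4) — PASS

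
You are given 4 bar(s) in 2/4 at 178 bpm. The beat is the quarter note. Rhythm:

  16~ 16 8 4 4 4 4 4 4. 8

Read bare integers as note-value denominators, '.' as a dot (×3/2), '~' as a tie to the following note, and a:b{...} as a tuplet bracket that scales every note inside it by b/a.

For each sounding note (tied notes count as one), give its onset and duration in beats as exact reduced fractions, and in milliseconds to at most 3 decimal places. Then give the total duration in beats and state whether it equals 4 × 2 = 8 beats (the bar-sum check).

1) 0.0ms=0b +168.539ms=1/2b
2) 168.539ms=1/2b +168.539ms=1/2b
3) 337.079ms=1b +337.079ms=1b
4) 674.157ms=2b +337.079ms=1b
5) 1011.236ms=3b +337.079ms=1b
6) 1348.315ms=4b +337.079ms=1b
7) 1685.393ms=5b +337.079ms=1b
8) 2022.472ms=6b +505.618ms=3/2b
9) 2528.09ms=15/2b +168.539ms=1/2b
Σ=8b of 8 (178bpm 2/4) — PASS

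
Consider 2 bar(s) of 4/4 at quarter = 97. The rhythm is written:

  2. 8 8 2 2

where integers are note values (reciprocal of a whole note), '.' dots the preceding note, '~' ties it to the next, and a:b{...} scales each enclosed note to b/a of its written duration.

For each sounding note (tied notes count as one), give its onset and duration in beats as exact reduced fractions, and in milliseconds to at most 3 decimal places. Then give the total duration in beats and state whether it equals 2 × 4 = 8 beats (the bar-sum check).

1) 0.0ms=0b +1855.67ms=3b
2) 1855.67ms=3b +309.278ms=1/2b
3) 2164.948ms=7/2b +309.278ms=1/2b
4) 2474.227ms=4b +1237.113ms=2b
5) 3711.34ms=6b +1237.113ms=2b
Σ=8b of 8 (97bpm 4/4) — PASS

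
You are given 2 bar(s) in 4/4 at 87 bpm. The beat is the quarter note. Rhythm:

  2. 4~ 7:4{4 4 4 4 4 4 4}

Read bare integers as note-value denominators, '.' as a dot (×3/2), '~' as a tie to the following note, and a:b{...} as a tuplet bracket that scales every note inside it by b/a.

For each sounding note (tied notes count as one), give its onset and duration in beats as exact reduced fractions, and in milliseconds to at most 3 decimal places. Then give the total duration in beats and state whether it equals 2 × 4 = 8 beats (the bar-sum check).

1) 0.0ms=0b +2068.966ms=3b
2) 2068.966ms=3b +1083.744ms=11/7b
3) 3152.709ms=32/7b +394.089ms=4/7b
4) 3546.798ms=36/7b +394.089ms=4/7b
5) 3940.887ms=40/7b +394.089ms=4/7b
6) 4334.975ms=44/7b +394.089ms=4/7b
7) 4729.064ms=48/7b +394.089ms=4/7b
8) 5123.153ms=52/7b +394.089ms=4/7b
Σ=8b of 8 (87bpm 4/4) — PASS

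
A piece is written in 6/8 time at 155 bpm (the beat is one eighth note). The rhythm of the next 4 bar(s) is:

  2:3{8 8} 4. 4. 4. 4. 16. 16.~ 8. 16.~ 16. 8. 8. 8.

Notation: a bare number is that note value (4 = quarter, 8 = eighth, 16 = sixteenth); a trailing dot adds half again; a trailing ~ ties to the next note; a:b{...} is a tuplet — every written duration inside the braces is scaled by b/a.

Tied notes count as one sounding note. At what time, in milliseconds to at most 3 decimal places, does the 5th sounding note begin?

note 5 onset = 9b = 3483.871ms

1. 0.0ms @ 0 + 580.645ms (3/2)
2. 580.645ms @ 3/2 + 580.645ms (3/2)
3. 1161.29ms @ 3 + 1161.29ms (3)
4. 2322.581ms @ 6 + 1161.29ms (3)
5. 3483.871ms @ 9 + 1161.29ms (3)
6. 4645.161ms @ 12 + 1161.29ms (3)
7. 5806.452ms @ 15 + 290.323ms (3/4)
8. 6096.774ms @ 63/4 + 870.968ms (9/4)
9. 6967.742ms @ 18 + 580.645ms (3/2)
10. 7548.387ms @ 39/2 + 580.645ms (3/2)
11. 8129.032ms @ 21 + 580.645ms (3/2)
12. 8709.677ms @ 45/2 + 580.645ms (3/2)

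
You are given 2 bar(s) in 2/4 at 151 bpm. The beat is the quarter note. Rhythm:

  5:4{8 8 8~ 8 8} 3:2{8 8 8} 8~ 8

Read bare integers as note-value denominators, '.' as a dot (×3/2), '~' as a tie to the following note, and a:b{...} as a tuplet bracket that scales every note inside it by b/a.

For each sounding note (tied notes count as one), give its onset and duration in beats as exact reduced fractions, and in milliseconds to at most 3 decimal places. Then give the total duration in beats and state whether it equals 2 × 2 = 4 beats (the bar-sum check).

1) 0.0ms=0b +158.94ms=2/5b
2) 158.94ms=2/5b +158.94ms=2/5b
3) 317.881ms=4/5b +317.881ms=4/5b
4) 635.762ms=8/5b +158.94ms=2/5b
5) 794.702ms=2b +132.45ms=1/3b
6) 927.152ms=7/3b +132.45ms=1/3b
7) 1059.603ms=8/3b +132.45ms=1/3b
8) 1192.053ms=3b +397.351ms=1b
Σ=4b of 4 (151bpm 2/4) — PASS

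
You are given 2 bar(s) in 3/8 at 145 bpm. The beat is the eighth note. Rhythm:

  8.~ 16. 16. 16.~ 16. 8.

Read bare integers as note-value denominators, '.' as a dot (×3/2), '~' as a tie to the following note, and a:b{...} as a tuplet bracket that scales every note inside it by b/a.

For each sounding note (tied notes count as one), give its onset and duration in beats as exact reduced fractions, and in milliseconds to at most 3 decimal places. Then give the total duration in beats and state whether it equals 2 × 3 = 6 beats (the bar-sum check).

1) 0.0ms=0b +931.034ms=9/4b
2) 931.034ms=9/4b +310.345ms=3/4b
3) 1241.379ms=3b +620.69ms=3/2b
4) 1862.069ms=9/2b +620.69ms=3/2b
Σ=6b of 6 (145bpm 3/8) — PASS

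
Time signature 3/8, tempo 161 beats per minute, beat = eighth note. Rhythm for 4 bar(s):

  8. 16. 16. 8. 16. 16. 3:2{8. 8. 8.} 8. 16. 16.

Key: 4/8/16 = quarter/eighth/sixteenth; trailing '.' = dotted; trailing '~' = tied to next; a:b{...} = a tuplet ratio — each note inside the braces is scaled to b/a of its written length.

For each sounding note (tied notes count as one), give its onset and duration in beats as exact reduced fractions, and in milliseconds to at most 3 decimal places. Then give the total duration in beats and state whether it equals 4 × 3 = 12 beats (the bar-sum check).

1) 0.0ms=0b +559.006ms=3/2b
2) 559.006ms=3/2b +279.503ms=3/4b
3) 838.509ms=9/4b +279.503ms=3/4b
4) 1118.012ms=3b +559.006ms=3/2b
5) 1677.019ms=9/2b +279.503ms=3/4b
6) 1956.522ms=21/4b +279.503ms=3/4b
7) 2236.025ms=6b +372.671ms=1b
8) 2608.696ms=7b +372.671ms=1b
9) 2981.366ms=8b +372.671ms=1b
10) 3354.037ms=9b +559.006ms=3/2b
11) 3913.043ms=21/2b +279.503ms=3/4b
12) 4192.547ms=45/4b +279.503ms=3/4b
Σ=12b of 12 (161bpm 3/8) — PASS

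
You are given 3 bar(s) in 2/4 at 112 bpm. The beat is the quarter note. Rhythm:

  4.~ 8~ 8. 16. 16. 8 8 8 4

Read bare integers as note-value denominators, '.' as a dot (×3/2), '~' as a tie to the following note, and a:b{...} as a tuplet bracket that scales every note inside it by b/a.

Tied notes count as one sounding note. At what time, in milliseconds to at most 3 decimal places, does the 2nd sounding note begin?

1. 0.0ms @ 0 + 1473.214ms (11/4)
2. 1473.214ms @ 11/4 + 200.893ms (3/8)
3. 1674.107ms @ 25/8 + 200.893ms (3/8)
4. 1875.0ms @ 7/2 + 267.857ms (1/2)
5. 2142.857ms @ 4 + 267.857ms (1/2)
6. 2410.714ms @ 9/2 + 267.857ms (1/2)
7. 2678.571ms @ 5 + 535.714ms (1)

note 2 onset = 11/4b = 1473.214ms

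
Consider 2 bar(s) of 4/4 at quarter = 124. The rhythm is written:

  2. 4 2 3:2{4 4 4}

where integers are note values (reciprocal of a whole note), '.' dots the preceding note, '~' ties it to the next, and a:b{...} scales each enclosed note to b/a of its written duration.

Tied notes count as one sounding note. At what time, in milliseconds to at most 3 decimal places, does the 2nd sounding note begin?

note 2 onset = 3b = 1451.613ms

1. 0.0ms @ 0 + 1451.613ms (3)
2. 1451.613ms @ 3 + 483.871ms (1)
3. 1935.484ms @ 4 + 967.742ms (2)
4. 2903.226ms @ 6 + 322.581ms (2/3)
5. 3225.806ms @ 20/3 + 322.581ms (2/3)
6. 3548.387ms @ 22/3 + 322.581ms (2/3)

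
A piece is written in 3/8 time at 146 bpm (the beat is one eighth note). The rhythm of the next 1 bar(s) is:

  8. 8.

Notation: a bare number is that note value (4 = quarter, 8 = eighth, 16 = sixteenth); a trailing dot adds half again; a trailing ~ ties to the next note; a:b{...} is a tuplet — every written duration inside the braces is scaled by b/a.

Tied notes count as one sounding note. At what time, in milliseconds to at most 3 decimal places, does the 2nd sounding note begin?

note 2 onset = 3/2b = 616.438ms

1. 0.0ms @ 0 + 616.438ms (3/2)
2. 616.438ms @ 3/2 + 616.438ms (3/2)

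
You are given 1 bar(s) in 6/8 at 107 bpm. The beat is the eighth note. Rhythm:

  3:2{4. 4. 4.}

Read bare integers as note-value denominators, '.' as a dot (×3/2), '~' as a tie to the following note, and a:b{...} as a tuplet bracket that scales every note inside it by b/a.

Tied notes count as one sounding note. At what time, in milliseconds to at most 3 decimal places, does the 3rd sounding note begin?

1. 0.0ms @ 0 + 1121.495ms (2)
2. 1121.495ms @ 2 + 1121.495ms (2)
3. 2242.991ms @ 4 + 1121.495ms (2)

note 3 onset = 4b = 2242.991ms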